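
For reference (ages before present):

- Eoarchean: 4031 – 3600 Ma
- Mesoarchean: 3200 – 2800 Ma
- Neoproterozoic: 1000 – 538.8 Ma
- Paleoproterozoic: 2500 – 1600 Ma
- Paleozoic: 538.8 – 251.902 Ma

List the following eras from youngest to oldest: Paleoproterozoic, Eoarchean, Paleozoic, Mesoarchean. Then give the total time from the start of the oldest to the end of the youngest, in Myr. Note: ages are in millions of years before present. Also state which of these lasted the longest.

From the excerpt: Paleoproterozoic 2500–1600; Eoarchean 4031–3600; Paleozoic 538.8–251.902; Mesoarchean 3200–2800 (Ma).
Larger Ma is earlier, so the oldest is Eoarchean and the youngest is Paleozoic; youngest to oldest: Paleozoic, Paleoproterozoic, Mesoarchean, Eoarchean.
Oldest start 4031 minus youngest end 251.902 gives 3779.098 Myr overall.
Individual lengths (start − end): Mesoarchean 400; Eoarchean 431; Paleoproterozoic 900; Paleozoic 286.898. The largest is Paleoproterozoic at 900 Myr.

Paleozoic, Paleoproterozoic, Mesoarchean, Eoarchean; total span 3779.098 Myr; longest is Paleoproterozoic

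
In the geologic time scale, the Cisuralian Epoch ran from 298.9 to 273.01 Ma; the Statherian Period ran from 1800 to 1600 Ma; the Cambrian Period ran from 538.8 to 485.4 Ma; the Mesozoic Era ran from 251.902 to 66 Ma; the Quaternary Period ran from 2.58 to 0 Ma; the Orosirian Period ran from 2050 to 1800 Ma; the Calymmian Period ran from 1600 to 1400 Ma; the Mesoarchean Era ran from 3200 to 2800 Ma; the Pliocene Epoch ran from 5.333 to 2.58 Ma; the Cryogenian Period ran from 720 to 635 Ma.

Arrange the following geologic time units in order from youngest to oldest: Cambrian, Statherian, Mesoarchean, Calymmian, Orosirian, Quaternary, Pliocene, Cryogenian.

Quaternary → Pliocene → Cambrian → Cryogenian → Calymmian → Statherian → Orosirian → Mesoarchean

Read off each span (Ma): Cambrian 538.8–485.4; Statherian 1800–1600; Mesoarchean 3200–2800; Calymmian 1600–1400; Orosirian 2050–1800; Quaternary 2.58–0; Pliocene 5.333–2.58; Cryogenian 720–635.
Larger Ma is older, so oldest→youngest is Mesoarchean, Orosirian, Statherian, Calymmian, Cryogenian, Cambrian, Pliocene, Quaternary; reverse it for youngest→oldest.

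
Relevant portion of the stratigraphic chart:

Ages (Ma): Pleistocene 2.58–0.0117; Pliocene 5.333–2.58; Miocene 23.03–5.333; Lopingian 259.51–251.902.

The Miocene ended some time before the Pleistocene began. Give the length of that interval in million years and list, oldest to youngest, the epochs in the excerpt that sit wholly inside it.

End of Miocene = 5.333 Ma; start of Pleistocene = 2.58 Ma.
Gap = 5.333 − 2.58 = 2.753 Myr.
Epochs wholly inside 5.333–2.58 Ma: Pliocene (5.333–2.58).

2.753 million years; Pliocene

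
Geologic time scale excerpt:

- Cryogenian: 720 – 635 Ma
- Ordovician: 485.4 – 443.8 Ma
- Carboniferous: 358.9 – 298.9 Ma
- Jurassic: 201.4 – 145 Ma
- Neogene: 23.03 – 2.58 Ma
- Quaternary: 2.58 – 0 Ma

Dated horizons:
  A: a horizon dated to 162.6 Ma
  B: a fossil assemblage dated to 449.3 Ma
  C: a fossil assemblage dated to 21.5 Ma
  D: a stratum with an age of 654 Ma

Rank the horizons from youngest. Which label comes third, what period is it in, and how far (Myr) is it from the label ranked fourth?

B, in the Ordovician; 204.7 million years to D

Smaller Ma means younger, so youngest first: C 21.5 < A 162.6 < B 449.3 < D 654.
Counting 3 along gives B (449.3 Ma); the excerpt puts that inside the Ordovician, 485.4–443.8 Ma.
Next in line is D (654 Ma), and 654 − 449.3 = 204.7 Myr.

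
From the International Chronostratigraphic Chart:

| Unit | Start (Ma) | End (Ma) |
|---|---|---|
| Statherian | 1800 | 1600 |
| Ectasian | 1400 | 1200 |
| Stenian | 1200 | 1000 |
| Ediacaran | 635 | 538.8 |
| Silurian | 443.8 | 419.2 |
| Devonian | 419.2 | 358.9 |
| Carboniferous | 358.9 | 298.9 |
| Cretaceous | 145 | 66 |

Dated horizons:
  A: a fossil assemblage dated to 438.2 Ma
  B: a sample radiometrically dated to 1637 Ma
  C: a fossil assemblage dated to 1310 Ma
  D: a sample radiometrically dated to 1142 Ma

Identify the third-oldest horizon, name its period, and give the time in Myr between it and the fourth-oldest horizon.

D, in the Stenian; 703.8 million years to A

Sorted oldest-first by Ma: B (1637), C (1310), D (1142), A (438.2).
The third oldest is D at 1142 Ma, which lies in 1200–1000 Ma: the Stenian.
The fourth oldest is A at 438.2 Ma; separation = |1142 − 438.2| = 703.8 Myr.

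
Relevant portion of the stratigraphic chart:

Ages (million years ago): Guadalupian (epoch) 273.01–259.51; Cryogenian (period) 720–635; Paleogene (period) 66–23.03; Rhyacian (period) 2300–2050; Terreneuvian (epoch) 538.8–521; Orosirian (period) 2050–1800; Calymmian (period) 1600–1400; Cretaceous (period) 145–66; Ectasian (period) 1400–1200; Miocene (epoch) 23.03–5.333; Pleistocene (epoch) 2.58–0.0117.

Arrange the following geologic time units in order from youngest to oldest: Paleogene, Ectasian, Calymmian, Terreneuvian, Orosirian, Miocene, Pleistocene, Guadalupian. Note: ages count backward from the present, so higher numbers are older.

Pleistocene → Miocene → Paleogene → Guadalupian → Terreneuvian → Ectasian → Calymmian → Orosirian

The oldest of these is Orosirian (starts 2050 Ma) and the youngest is Pleistocene (ends 0.0117 Ma).
In between, by decreasing start age: Calymmian (1600), Ectasian (1400), Terreneuvian (538.8), Guadalupian (273.01), Paleogene (66), Miocene (23.03).
Listing youngest first means reversing that sequence.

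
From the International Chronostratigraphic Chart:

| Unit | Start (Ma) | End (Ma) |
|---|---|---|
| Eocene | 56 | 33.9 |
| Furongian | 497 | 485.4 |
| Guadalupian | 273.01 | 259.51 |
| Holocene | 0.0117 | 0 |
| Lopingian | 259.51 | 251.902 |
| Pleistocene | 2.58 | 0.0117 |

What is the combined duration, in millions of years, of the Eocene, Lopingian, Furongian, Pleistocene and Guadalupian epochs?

57.3763 million years

Duration is start − end for each: (56 − 33.9) + (259.51 − 251.902) + (497 − 485.4) + (2.58 − 0.0117) + (273.01 − 259.51).
That is 22.1 + 7.608 + 11.6 + 2.5683 + 13.5, which totals 57.3763 million years.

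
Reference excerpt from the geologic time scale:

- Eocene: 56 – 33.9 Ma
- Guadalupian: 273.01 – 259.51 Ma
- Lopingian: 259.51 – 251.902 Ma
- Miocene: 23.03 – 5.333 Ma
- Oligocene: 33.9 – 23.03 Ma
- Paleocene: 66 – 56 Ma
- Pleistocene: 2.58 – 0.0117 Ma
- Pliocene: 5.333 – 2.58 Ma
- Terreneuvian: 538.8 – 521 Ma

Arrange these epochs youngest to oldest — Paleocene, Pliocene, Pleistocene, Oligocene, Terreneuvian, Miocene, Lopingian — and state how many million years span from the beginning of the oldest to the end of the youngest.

Start ages (Ma): Terreneuvian 538.8, Lopingian 259.51, Paleocene 66, Oligocene 33.9, Miocene 23.03, Pliocene 5.333, Pleistocene 2.58.
Ordered youngest to oldest: Pleistocene, Pliocene, Miocene, Oligocene, Paleocene, Lopingian, Terreneuvian.
Span = 538.8 − 0.0117 = 538.7883 Myr.

Pleistocene, Pliocene, Miocene, Oligocene, Paleocene, Lopingian, Terreneuvian; total span 538.7883 Myr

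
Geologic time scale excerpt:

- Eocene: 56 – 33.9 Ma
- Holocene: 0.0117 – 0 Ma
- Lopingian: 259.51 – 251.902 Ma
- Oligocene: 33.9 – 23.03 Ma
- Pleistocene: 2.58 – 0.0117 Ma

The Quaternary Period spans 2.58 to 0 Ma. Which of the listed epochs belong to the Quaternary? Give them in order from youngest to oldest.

Holocene, Pleistocene

Epochs with both bounds inside 2.58–0 Ma: Holocene (0.0117–0), Pleistocene (2.58–0.0117).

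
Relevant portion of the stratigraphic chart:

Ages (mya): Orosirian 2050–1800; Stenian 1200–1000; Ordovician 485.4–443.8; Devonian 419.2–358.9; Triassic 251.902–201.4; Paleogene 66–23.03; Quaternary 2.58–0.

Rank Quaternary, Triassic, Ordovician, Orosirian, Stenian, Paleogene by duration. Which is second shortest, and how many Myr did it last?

Ordovician, 41.6 million years

Start − end for each: Quaternary 2.58 − 0 = 2.58; Triassic 251.902 − 201.4 = 50.502; Ordovician 485.4 − 443.8 = 41.6; Orosirian 2050 − 1800 = 250; Stenian 1200 − 1000 = 200; Paleogene 66 − 23.03 = 42.97.
Ranking these from shortest: Quaternary < Ordovician < Paleogene < Triassic < Stenian < Orosirian.
Position 2 in that ranking is Ordovician, which lasted 41.6 Myr.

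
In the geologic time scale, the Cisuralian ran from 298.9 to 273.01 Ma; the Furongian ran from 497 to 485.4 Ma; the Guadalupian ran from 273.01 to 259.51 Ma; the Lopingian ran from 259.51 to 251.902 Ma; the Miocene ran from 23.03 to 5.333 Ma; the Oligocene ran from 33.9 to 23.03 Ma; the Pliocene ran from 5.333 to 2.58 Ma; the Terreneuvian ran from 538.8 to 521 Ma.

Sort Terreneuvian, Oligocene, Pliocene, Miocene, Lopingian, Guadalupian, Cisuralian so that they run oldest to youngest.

Terreneuvian, then Cisuralian, then Guadalupian, then Lopingian, then Oligocene, then Miocene, then Pliocene

Sorting by start age (descending Ma, since larger Ma = older): Terreneuvian began 538.8, Cisuralian began 298.9, Guadalupian began 273.01, Lopingian began 259.51, Oligocene began 33.9, Miocene began 23.03, Pliocene began 5.333.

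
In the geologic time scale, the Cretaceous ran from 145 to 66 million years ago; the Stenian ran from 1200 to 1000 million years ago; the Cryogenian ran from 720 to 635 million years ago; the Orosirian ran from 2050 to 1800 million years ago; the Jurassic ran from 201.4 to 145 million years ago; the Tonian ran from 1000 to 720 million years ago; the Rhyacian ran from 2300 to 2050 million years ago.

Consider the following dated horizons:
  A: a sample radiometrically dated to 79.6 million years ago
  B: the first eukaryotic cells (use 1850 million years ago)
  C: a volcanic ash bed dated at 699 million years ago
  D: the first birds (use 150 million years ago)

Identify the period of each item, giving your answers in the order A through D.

A — Cretaceous; B — Orosirian; C — Cryogenian; D — Jurassic

Match each age against the start–end ranges in the excerpt: A = 79.6 Ma → Cretaceous (145–66); B = 1850 Ma → Orosirian (2050–1800); C = 699 Ma → Cryogenian (720–635); D = 150 Ma → Jurassic (201.4–145).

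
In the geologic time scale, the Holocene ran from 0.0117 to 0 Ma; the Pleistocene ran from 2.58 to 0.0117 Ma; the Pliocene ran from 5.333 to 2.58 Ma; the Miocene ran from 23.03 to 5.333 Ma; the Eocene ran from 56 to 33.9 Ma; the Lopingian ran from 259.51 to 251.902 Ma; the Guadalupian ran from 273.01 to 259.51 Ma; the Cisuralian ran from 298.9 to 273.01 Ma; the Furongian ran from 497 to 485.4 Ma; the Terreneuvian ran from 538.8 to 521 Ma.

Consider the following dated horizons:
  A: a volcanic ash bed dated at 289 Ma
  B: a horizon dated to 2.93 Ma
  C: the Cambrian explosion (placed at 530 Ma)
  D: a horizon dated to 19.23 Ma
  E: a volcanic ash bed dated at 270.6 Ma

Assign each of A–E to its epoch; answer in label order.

A — Cisuralian; B — Pliocene; C — Terreneuvian; D — Miocene; E — Guadalupian

Match each age against the start–end ranges in the excerpt: A = 289 Ma → Cisuralian (298.9–273.01); B = 2.93 Ma → Pliocene (5.333–2.58); C = 530 Ma → Terreneuvian (538.8–521); D = 19.23 Ma → Miocene (23.03–5.333); E = 270.6 Ma → Guadalupian (273.01–259.51).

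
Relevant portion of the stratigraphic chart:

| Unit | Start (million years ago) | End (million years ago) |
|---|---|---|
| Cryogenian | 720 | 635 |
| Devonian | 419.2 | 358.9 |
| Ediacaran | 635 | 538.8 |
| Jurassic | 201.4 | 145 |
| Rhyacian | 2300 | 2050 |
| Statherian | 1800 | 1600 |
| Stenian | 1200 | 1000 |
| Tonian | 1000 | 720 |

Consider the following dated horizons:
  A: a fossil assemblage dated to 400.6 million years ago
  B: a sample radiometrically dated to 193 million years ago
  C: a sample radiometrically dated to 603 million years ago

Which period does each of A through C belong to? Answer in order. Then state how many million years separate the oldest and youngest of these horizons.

Match each age against the start–end ranges in the excerpt: A = 400.6 Ma → Devonian (419.2–358.9); B = 193 Ma → Jurassic (201.4–145); C = 603 Ma → Ediacaran (635–538.8).
The largest age is 603 Ma and the smallest is 193 Ma; their difference is 410 Myr.

A — Devonian; B — Jurassic; C — Ediacaran; span 410 million years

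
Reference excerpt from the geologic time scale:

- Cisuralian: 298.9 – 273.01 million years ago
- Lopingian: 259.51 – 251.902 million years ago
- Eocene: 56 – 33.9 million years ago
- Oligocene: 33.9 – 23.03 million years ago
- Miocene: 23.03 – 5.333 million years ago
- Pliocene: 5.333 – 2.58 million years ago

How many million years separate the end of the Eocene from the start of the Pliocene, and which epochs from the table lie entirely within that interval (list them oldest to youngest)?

28.567 million years; Oligocene, Miocene

End of Eocene = 33.9 Ma; start of Pliocene = 5.333 Ma.
Gap = 33.9 − 5.333 = 28.567 Myr.
Epochs wholly inside 33.9–5.333 Ma: Oligocene (33.9–23.03), Miocene (23.03–5.333).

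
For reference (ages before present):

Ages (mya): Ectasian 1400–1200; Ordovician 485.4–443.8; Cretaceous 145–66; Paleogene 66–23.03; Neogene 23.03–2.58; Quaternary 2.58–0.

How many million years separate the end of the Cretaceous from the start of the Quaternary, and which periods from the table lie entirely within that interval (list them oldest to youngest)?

End of Cretaceous = 66 Ma; start of Quaternary = 2.58 Ma.
Gap = 66 − 2.58 = 63.42 Myr.
Periods wholly inside 66–2.58 Ma: Paleogene (66–23.03), Neogene (23.03–2.58).

63.42 million years; Paleogene, Neogene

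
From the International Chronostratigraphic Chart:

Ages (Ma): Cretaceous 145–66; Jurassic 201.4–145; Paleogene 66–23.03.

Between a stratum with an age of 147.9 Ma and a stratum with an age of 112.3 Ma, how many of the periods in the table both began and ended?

0

Checking each listed span, none has both start < 147.9 Ma and end > 112.3 Ma — every period straddles one of the two dates or lies outside them — so the count is 0.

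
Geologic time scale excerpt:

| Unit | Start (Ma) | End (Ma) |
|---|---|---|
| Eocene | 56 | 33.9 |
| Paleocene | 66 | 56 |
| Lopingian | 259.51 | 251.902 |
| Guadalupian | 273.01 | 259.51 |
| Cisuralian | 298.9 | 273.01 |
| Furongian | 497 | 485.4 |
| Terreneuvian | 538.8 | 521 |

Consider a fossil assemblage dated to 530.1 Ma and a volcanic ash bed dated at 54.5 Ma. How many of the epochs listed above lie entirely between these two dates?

The older date is 530.1 Ma and the younger is 54.5 Ma.
Epochs with start < 530.1 and end > 54.5 Ma: Furongian (497–485.4), Cisuralian (298.9–273.01), Guadalupian (273.01–259.51), Lopingian (259.51–251.902), Paleocene (66–56).
That is 5 complete epochs.

5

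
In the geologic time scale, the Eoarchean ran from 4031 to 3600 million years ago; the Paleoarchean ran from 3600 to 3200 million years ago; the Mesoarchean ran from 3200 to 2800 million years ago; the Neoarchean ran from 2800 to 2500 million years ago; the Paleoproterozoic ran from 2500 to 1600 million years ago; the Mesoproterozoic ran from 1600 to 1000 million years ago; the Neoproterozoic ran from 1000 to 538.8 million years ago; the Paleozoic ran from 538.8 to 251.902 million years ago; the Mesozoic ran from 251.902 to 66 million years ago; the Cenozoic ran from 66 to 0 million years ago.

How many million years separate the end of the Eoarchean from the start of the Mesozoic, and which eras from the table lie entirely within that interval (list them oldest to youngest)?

3348.098 million years; Paleoarchean, Mesoarchean, Neoarchean, Paleoproterozoic, Mesoproterozoic, Neoproterozoic, Paleozoic

End of Eoarchean = 3600 Ma; start of Mesozoic = 251.902 Ma.
Gap = 3600 − 251.902 = 3348.098 Myr.
Eras wholly inside 3600–251.902 Ma: Paleoarchean (3600–3200), Mesoarchean (3200–2800), Neoarchean (2800–2500), Paleoproterozoic (2500–1600), Mesoproterozoic (1600–1000), Neoproterozoic (1000–538.8), Paleozoic (538.8–251.902).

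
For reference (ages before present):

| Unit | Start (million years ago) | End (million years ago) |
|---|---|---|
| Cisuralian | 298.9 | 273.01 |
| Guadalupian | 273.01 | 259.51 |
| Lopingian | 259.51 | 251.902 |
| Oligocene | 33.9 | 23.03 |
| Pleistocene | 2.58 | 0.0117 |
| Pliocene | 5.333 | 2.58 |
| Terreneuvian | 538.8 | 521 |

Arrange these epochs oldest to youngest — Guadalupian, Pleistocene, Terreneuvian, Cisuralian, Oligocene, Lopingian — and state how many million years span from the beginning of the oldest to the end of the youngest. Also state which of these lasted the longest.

Terreneuvian, Cisuralian, Guadalupian, Lopingian, Oligocene, Pleistocene; total span 538.7883 Myr; longest is Cisuralian

From the excerpt: Guadalupian 273.01–259.51; Pleistocene 2.58–0.0117; Terreneuvian 538.8–521; Cisuralian 298.9–273.01; Oligocene 33.9–23.03; Lopingian 259.51–251.902 (Ma).
Larger Ma is earlier, so the oldest is Terreneuvian and the youngest is Pleistocene; oldest to youngest: Terreneuvian, Cisuralian, Guadalupian, Lopingian, Oligocene, Pleistocene.
Oldest start 538.8 minus youngest end 0.0117 gives 538.7883 Myr overall.
Individual lengths (start − end): Pleistocene 2.5683; Lopingian 7.608; Guadalupian 13.5; Oligocene 10.87; Terreneuvian 17.8; Cisuralian 25.89. The largest is Cisuralian at 25.89 Myr.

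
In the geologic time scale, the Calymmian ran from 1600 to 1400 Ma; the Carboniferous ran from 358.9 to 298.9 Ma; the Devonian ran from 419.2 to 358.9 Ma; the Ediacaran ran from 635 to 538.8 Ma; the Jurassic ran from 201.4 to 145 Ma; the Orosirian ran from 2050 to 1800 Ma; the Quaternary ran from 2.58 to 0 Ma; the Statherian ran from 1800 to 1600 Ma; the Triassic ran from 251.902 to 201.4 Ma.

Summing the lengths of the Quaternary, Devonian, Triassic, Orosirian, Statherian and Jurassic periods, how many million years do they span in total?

619.782 million years

Each duration: Quaternary = 2.58; Devonian = 60.3; Triassic = 50.502; Orosirian = 250; Statherian = 200; Jurassic = 56.4.
Sum: 2.58 + 60.3 + 50.502 + 250 + 200 + 56.4 = 619.782 Myr.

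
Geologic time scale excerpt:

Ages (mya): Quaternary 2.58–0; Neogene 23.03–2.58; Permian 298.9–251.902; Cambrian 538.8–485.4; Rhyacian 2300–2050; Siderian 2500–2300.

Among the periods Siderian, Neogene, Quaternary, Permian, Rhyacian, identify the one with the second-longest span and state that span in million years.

Siderian, 200 million years

Durations: Siderian 200; Neogene 20.45; Quaternary 2.58; Permian 46.998; Rhyacian 250 Myr.
Sorted longest-first: Rhyacian (250), Siderian (200), Permian (46.998), Neogene (20.45), Quaternary (2.58).
The second longest is Siderian at 200 Myr.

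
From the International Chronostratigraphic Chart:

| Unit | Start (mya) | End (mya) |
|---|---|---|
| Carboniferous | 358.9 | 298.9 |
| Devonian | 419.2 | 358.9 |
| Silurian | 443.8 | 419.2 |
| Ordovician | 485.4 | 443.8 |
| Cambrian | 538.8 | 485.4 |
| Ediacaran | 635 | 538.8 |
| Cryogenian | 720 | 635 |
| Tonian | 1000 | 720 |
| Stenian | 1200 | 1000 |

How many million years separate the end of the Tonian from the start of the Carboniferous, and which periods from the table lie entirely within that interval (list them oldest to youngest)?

361.1 million years; Cryogenian, Ediacaran, Cambrian, Ordovician, Silurian, Devonian

End of Tonian = 720 Ma; start of Carboniferous = 358.9 Ma.
Gap = 720 − 358.9 = 361.1 Myr.
Periods wholly inside 720–358.9 Ma: Cryogenian (720–635), Ediacaran (635–538.8), Cambrian (538.8–485.4), Ordovician (485.4–443.8), Silurian (443.8–419.2), Devonian (419.2–358.9).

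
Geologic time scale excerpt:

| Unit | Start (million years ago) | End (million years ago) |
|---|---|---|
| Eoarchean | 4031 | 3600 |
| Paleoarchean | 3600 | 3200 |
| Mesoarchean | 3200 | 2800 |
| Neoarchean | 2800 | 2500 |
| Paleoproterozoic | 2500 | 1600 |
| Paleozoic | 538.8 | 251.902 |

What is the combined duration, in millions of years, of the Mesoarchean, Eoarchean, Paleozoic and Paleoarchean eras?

1517.898 million years

Duration is start − end for each: (3200 − 2800) + (4031 − 3600) + (538.8 − 251.902) + (3600 − 3200).
That is 400 + 431 + 286.898 + 400, which totals 1517.898 million years.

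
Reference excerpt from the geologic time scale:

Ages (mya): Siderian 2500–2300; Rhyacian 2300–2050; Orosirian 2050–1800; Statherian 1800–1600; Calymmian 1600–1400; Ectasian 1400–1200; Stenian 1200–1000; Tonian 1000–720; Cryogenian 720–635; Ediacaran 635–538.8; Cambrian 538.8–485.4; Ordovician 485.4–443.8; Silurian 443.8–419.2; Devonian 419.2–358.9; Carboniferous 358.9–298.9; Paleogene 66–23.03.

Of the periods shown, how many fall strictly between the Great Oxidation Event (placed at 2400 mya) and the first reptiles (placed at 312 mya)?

2400 Ma sits inside the Siderian (2500–2300) and 312 Ma inside the Carboniferous (358.9–298.9); neither of those is wholly between the two dates.
The listed periods lying completely between them are Rhyacian, Orosirian, Statherian, Calymmian, Ectasian, Stenian, Tonian, Cryogenian, Ediacaran, Cambrian, Ordovician, Silurian, Devonian — 13 in all.

13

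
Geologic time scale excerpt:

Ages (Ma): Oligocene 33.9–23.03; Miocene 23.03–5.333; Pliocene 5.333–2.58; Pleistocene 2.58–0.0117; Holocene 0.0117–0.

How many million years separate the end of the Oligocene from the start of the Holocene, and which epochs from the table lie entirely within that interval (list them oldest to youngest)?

23.0183 million years; Miocene, Pliocene, Pleistocene

The Oligocene closes at 23.03 Ma and the Holocene opens at 0.0117 Ma, so the interval is 23.03 − 0.0117 = 23.0183 Myr.
An epoch fits inside if it starts at or after 23.03 Ma and ends at or before 0.0117 Ma; oldest first that gives Miocene, Pliocene, Pleistocene.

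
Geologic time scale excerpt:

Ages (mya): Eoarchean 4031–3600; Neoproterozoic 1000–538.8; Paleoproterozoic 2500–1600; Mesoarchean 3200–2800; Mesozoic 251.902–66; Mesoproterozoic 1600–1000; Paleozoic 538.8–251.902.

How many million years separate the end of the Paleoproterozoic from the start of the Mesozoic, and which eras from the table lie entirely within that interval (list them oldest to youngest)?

End of Paleoproterozoic = 1600 Ma; start of Mesozoic = 251.902 Ma.
Gap = 1600 − 251.902 = 1348.098 Myr.
Eras wholly inside 1600–251.902 Ma: Mesoproterozoic (1600–1000), Neoproterozoic (1000–538.8), Paleozoic (538.8–251.902).

1348.098 million years; Mesoproterozoic, Neoproterozoic, Paleozoic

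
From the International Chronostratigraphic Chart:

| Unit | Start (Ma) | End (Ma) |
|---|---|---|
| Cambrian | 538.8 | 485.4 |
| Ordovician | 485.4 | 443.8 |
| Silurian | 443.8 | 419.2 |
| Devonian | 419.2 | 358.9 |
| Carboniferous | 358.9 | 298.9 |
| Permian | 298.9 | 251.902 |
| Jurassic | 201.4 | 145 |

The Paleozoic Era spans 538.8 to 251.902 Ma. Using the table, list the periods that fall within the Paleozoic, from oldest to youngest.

Cambrian, Ordovician, Silurian, Devonian, Carboniferous, Permian

Periods with both bounds inside 538.8–251.902 Ma: Cambrian (538.8–485.4), Ordovician (485.4–443.8), Silurian (443.8–419.2), Devonian (419.2–358.9), Carboniferous (358.9–298.9), Permian (298.9–251.902).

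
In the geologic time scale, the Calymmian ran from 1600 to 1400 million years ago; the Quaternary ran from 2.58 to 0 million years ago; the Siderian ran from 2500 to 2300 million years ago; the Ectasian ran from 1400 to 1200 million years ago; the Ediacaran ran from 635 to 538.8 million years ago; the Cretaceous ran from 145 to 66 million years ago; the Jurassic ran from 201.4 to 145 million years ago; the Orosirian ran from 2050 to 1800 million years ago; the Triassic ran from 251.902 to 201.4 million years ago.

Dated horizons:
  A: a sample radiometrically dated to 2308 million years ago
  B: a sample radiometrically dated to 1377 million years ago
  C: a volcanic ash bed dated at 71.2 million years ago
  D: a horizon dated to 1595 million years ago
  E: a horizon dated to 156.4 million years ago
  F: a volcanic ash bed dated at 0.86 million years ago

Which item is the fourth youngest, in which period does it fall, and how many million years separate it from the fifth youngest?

Smaller Ma means younger, so youngest first: F 0.86 < C 71.2 < E 156.4 < B 1377 < D 1595 < A 2308.
Counting 4 along gives B (1377 Ma); the excerpt puts that inside the Ectasian, 1400–1200 Ma.
Next in line is D (1595 Ma), and 1595 − 1377 = 218 Myr.

B, in the Ectasian; 218 million years to D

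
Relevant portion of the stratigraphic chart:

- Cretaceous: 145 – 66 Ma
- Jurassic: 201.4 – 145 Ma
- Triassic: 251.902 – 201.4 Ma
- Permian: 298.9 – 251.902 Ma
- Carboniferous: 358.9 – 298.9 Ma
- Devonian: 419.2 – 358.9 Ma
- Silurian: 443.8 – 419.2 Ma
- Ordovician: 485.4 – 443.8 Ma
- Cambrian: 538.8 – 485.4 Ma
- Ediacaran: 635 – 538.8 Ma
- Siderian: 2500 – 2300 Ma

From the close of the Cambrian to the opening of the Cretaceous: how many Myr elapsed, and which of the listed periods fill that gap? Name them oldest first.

End of Cambrian = 485.4 Ma; start of Cretaceous = 145 Ma.
Gap = 485.4 − 145 = 340.4 Myr.
Periods wholly inside 485.4–145 Ma: Ordovician (485.4–443.8), Silurian (443.8–419.2), Devonian (419.2–358.9), Carboniferous (358.9–298.9), Permian (298.9–251.902), Triassic (251.902–201.4), Jurassic (201.4–145).

340.4 million years; Ordovician, Silurian, Devonian, Carboniferous, Permian, Triassic, Jurassic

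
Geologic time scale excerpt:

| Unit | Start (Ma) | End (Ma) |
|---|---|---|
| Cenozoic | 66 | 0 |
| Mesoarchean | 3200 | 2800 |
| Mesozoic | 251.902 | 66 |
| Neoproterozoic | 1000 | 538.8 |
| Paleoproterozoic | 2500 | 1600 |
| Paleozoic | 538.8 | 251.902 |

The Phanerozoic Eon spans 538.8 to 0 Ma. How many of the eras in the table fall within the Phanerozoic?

3

Eras inside 538.8–0 Ma: Paleozoic, Mesozoic, Cenozoic — 3 in total.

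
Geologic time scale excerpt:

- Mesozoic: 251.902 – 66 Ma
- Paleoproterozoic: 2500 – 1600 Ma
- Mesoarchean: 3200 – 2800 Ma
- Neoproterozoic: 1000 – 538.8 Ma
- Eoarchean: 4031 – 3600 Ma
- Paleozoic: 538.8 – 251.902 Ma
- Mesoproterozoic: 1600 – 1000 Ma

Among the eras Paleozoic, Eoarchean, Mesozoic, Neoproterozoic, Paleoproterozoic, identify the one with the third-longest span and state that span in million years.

Start − end for each: Paleozoic 538.8 − 251.902 = 286.898; Eoarchean 4031 − 3600 = 431; Mesozoic 251.902 − 66 = 185.902; Neoproterozoic 1000 − 538.8 = 461.2; Paleoproterozoic 2500 − 1600 = 900.
Ranking these from longest: Paleoproterozoic > Neoproterozoic > Eoarchean > Paleozoic > Mesozoic.
Position 3 in that ranking is Eoarchean, which lasted 431 Myr.

Eoarchean, 431 million years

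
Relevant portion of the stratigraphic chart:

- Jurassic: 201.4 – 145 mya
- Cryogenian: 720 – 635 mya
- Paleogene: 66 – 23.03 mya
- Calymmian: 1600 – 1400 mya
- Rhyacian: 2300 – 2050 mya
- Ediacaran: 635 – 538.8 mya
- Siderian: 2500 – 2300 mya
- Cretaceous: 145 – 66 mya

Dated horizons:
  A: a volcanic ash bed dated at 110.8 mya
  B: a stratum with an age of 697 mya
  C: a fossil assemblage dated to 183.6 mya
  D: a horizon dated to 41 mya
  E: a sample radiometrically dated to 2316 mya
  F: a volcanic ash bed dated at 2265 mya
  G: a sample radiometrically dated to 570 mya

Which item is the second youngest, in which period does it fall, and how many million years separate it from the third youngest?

Sorted youngest-first by Ma: D (41), A (110.8), C (183.6), G (570), B (697), F (2265), E (2316).
The second youngest is A at 110.8 Ma, which lies in 145–66 Ma: the Cretaceous.
The third youngest is C at 183.6 Ma; separation = |110.8 − 183.6| = 72.8 Myr.

A, in the Cretaceous; 72.8 million years to C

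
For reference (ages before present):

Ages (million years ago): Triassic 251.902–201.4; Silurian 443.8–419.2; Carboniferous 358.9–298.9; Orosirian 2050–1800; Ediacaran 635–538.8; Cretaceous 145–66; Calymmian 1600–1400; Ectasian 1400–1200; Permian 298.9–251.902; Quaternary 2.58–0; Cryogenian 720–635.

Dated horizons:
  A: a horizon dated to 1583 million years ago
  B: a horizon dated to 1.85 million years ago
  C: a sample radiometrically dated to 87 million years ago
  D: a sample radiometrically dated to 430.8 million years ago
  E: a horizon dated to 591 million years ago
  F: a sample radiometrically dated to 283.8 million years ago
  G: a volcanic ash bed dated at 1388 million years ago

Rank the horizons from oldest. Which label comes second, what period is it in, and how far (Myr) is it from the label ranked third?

Sorted oldest-first by Ma: A (1583), G (1388), E (591), D (430.8), F (283.8), C (87), B (1.85).
The second oldest is G at 1388 Ma, which lies in 1400–1200 Ma: the Ectasian.
The third oldest is E at 591 Ma; separation = |1388 − 591| = 797 Myr.

G, in the Ectasian; 797 million years to E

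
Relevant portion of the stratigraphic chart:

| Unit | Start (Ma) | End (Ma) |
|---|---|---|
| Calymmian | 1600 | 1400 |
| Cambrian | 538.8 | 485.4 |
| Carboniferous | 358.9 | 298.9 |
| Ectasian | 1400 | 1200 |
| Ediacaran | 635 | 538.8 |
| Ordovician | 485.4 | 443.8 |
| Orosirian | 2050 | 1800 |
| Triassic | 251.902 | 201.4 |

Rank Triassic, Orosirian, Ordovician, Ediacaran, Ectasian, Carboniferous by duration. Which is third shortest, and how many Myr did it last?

Carboniferous, 60 million years

Start − end for each: Triassic 251.902 − 201.4 = 50.502; Orosirian 2050 − 1800 = 250; Ordovician 485.4 − 443.8 = 41.6; Ediacaran 635 − 538.8 = 96.2; Ectasian 1400 − 1200 = 200; Carboniferous 358.9 − 298.9 = 60.
Ranking these from shortest: Ordovician < Triassic < Carboniferous < Ediacaran < Ectasian < Orosirian.
Position 3 in that ranking is Carboniferous, which lasted 60 Myr.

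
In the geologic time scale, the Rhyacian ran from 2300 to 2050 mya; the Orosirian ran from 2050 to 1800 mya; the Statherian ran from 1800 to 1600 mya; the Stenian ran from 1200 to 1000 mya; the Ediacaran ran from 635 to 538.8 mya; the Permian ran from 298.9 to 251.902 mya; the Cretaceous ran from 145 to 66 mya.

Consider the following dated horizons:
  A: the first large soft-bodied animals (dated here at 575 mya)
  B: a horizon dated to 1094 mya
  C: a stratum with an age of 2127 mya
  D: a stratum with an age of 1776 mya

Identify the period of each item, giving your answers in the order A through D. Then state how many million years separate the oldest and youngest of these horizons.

A — Ediacaran; B — Stenian; C — Rhyacian; D — Statherian; span 1552 million years

A: 575 Ma lies in 635–538.8 Ma, so Ediacaran.
B: 1094 Ma lies in 1200–1000 Ma, so Stenian.
C: 2127 Ma lies in 2300–2050 Ma, so Rhyacian.
D: 1776 Ma lies in 1800–1600 Ma, so Statherian.
Oldest = 2127 Ma, youngest = 575 Ma → span 1552 Myr.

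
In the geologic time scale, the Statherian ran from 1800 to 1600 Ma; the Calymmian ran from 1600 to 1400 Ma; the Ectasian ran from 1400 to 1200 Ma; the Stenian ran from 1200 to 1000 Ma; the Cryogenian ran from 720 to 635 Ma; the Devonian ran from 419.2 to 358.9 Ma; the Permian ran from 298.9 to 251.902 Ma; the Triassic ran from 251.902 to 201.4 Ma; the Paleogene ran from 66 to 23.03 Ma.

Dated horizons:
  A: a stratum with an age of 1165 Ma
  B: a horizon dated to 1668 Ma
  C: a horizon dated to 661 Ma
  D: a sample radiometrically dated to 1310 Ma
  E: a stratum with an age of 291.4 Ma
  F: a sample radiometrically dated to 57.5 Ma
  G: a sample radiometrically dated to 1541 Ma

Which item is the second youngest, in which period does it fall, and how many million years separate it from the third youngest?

Sorted youngest-first by Ma: F (57.5), E (291.4), C (661), A (1165), D (1310), G (1541), B (1668).
The second youngest is E at 291.4 Ma, which lies in 298.9–251.902 Ma: the Permian.
The third youngest is C at 661 Ma; separation = |291.4 − 661| = 369.6 Myr.

E, in the Permian; 369.6 million years to C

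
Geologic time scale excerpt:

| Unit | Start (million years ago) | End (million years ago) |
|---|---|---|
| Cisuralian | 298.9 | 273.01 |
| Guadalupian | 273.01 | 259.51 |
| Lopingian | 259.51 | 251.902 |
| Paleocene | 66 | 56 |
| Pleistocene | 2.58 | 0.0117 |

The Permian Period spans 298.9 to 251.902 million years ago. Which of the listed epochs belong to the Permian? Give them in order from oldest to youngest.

Epochs with both bounds inside 298.9–251.902 Ma: Cisuralian (298.9–273.01), Guadalupian (273.01–259.51), Lopingian (259.51–251.902).

Cisuralian, Guadalupian, Lopingian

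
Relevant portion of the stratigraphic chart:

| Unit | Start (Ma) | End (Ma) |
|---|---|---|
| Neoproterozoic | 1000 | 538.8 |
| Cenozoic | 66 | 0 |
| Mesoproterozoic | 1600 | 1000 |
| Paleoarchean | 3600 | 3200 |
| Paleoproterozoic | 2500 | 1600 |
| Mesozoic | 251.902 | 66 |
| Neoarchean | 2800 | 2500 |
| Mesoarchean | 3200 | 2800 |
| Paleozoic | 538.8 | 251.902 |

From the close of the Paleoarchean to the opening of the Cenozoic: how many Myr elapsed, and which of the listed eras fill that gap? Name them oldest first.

3134 million years; Mesoarchean, Neoarchean, Paleoproterozoic, Mesoproterozoic, Neoproterozoic, Paleozoic, Mesozoic

End of Paleoarchean = 3200 Ma; start of Cenozoic = 66 Ma.
Gap = 3200 − 66 = 3134 Myr.
Eras wholly inside 3200–66 Ma: Mesoarchean (3200–2800), Neoarchean (2800–2500), Paleoproterozoic (2500–1600), Mesoproterozoic (1600–1000), Neoproterozoic (1000–538.8), Paleozoic (538.8–251.902), Mesozoic (251.902–66).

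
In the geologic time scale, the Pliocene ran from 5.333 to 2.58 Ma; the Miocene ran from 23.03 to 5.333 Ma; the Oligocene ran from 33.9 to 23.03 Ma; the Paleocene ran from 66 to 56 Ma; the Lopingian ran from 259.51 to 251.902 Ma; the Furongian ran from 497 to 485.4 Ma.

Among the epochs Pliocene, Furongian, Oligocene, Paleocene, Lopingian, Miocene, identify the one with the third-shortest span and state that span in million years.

Start − end for each: Pliocene 5.333 − 2.58 = 2.753; Furongian 497 − 485.4 = 11.6; Oligocene 33.9 − 23.03 = 10.87; Paleocene 66 − 56 = 10; Lopingian 259.51 − 251.902 = 7.608; Miocene 23.03 − 5.333 = 17.697.
Ranking these from shortest: Pliocene < Lopingian < Paleocene < Oligocene < Furongian < Miocene.
Position 3 in that ranking is Paleocene, which lasted 10 Myr.

Paleocene, 10 million years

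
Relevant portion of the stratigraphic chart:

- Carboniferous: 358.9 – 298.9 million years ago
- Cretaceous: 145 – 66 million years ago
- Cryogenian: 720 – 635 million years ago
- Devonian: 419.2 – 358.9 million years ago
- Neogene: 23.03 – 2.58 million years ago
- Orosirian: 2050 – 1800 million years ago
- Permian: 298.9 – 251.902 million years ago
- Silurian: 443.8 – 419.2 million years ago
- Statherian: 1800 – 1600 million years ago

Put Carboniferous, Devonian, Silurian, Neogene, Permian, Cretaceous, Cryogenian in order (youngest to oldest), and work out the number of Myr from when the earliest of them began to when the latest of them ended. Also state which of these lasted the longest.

Start ages (Ma): Cryogenian 720, Silurian 443.8, Devonian 419.2, Carboniferous 358.9, Permian 298.9, Cretaceous 145, Neogene 23.03.
Ordered youngest to oldest: Neogene, Cretaceous, Permian, Carboniferous, Devonian, Silurian, Cryogenian.
Span = 720 − 2.58 = 717.42 Myr.
Durations: Cryogenian 85, Devonian 60.3, Permian 46.998, Silurian 24.6, Cretaceous 79, Carboniferous 60, Neogene 20.45 → longest is Cryogenian (85 Myr).

Neogene → Cretaceous → Permian → Carboniferous → Devonian → Silurian → Cryogenian; total span 717.42 Myr; longest is Cryogenian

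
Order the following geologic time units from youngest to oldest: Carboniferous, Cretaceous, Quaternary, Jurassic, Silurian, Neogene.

Quaternary, Neogene, Cretaceous, Jurassic, Carboniferous, Silurian

Era membership (oldest first within each) — Paleozoic: Silurian, Carboniferous; Mesozoic: Jurassic, Cretaceous; Cenozoic: Neogene, Quaternary. Paleozoic precedes Mesozoic, which precedes Cenozoic. Concatenating the groups in that era order and then reversing gives youngest to oldest.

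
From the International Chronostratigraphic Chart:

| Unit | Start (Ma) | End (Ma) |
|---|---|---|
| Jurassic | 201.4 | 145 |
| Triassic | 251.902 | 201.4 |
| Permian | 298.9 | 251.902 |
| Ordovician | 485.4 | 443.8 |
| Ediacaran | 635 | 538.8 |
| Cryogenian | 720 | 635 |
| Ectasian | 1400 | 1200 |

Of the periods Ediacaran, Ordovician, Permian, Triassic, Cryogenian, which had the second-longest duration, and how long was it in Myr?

Cryogenian, 85 million years

Durations: Ediacaran 96.2; Ordovician 41.6; Permian 46.998; Triassic 50.502; Cryogenian 85 Myr.
Sorted longest-first: Ediacaran (96.2), Cryogenian (85), Triassic (50.502), Permian (46.998), Ordovician (41.6).
The second longest is Cryogenian at 85 Myr.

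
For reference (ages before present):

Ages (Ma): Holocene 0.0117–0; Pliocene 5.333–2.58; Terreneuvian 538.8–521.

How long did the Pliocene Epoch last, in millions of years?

5.333 − 2.58 = 2.753 million years.

2.753 million years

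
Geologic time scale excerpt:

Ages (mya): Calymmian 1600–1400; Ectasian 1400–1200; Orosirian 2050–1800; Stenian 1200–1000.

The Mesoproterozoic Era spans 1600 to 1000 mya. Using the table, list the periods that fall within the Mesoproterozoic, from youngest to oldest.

Stenian, Ectasian, Calymmian

Periods with both bounds inside 1600–1000 Ma: Stenian (1200–1000), Ectasian (1400–1200), Calymmian (1600–1400).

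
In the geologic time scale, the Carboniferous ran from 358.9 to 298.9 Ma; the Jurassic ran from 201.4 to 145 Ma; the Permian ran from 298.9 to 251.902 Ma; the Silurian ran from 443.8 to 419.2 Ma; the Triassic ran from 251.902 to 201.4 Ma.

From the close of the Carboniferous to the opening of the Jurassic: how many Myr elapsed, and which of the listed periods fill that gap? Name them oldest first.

The Carboniferous closes at 298.9 Ma and the Jurassic opens at 201.4 Ma, so the interval is 298.9 − 201.4 = 97.5 Myr.
A period fits inside if it starts at or after 298.9 Ma and ends at or before 201.4 Ma; oldest first that gives Permian, Triassic.

97.5 million years; Permian, Triassic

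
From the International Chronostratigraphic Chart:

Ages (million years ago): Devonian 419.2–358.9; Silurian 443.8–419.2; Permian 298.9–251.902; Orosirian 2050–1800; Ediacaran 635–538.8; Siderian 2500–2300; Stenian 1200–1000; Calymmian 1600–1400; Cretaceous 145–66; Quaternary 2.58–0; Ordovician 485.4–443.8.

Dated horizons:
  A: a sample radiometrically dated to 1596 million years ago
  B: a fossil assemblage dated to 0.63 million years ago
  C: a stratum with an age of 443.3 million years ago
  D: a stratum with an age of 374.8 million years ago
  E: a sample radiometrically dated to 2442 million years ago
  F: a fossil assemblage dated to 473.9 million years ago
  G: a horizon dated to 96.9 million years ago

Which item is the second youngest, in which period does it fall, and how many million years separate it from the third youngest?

Smaller Ma means younger, so youngest first: B 0.63 < G 96.9 < D 374.8 < C 443.3 < F 473.9 < A 1596 < E 2442.
Counting 2 along gives G (96.9 Ma); the excerpt puts that inside the Cretaceous, 145–66 Ma.
Next in line is D (374.8 Ma), and 374.8 − 96.9 = 277.9 Myr.

G, in the Cretaceous; 277.9 million years to D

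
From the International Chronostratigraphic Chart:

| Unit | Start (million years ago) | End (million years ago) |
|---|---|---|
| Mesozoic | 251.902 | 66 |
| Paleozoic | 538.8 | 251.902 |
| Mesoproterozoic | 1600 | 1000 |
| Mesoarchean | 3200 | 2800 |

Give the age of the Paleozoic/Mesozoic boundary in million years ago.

251.902 million years ago

The Paleozoic ends and the Mesozoic begins at 251.902 million years ago.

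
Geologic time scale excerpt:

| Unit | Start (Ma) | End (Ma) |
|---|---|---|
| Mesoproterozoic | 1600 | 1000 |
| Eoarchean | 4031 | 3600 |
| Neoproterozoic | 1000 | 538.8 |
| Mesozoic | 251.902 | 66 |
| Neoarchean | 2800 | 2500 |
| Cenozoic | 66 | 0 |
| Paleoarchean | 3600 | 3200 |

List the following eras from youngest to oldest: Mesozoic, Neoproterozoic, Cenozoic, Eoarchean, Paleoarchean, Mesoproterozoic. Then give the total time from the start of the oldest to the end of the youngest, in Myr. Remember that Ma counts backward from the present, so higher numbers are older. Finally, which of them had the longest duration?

Cenozoic → Mesozoic → Neoproterozoic → Mesoproterozoic → Paleoarchean → Eoarchean; total span 4031 Myr; longest is Mesoproterozoic

Start ages (Ma): Eoarchean 4031, Paleoarchean 3600, Mesoproterozoic 1600, Neoproterozoic 1000, Mesozoic 251.902, Cenozoic 66.
Ordered youngest to oldest: Cenozoic, Mesozoic, Neoproterozoic, Mesoproterozoic, Paleoarchean, Eoarchean.
Span = 4031 − 0 = 4031 Myr.
Durations: Paleoarchean 400, Cenozoic 66, Eoarchean 431, Neoproterozoic 461.2, Mesoproterozoic 600, Mesozoic 185.902 → longest is Mesoproterozoic (600 Myr).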